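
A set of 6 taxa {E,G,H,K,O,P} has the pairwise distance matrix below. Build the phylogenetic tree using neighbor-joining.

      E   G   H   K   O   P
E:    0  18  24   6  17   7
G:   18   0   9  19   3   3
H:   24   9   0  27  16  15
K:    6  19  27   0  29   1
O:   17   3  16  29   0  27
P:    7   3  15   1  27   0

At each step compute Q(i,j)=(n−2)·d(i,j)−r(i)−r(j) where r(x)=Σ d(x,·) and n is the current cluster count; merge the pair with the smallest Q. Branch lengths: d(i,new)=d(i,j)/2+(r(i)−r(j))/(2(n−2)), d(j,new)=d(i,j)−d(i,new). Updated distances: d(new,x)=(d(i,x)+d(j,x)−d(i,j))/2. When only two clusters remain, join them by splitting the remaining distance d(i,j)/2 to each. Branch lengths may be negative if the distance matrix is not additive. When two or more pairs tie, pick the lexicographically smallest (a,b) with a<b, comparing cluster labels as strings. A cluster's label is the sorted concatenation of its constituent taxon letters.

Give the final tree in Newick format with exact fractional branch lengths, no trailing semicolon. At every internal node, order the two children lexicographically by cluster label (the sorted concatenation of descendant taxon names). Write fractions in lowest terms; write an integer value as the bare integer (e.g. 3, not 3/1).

1. join G+O (d=3, Q=-132) ⇒ GO; edges |G|=-7/2, |O|=13/2
  updated: d(E,GO)=16, d(GO,H)=11, d(GO,K)=45/2, d(GO,P)=27/2
2. join GO+H (d=11, Q=-107) ⇒ GHO; edges |GO|=19/6, |H|=47/6
  updated: d(E,GHO)=29/2, d(GHO,K)=77/4, d(GHO,P)=35/4
3. join E+K (d=6, Q=-167/4) ⇒ EK; edges |E|=53/16, |K|=43/16
  updated: d(EK,GHO)=111/8, d(EK,P)=1
4. join EK+GHO (d=111/8, Q=-189/8) ⇒ EGHKO; edges |EK|=49/16, |GHO|=173/16
  updated: d(EGHKO,P)=-33/16
5. join EGHKO+P (d=-33/16) ⇒ EGHKOP; edges |EGHKO|=-33/32, |P|=-33/32
final tree: (((E:53/16,K:43/16):49/16,((G:-7/2,O:13/2):19/6,H:47/6):173/16):-33/32,P:-33/32)
total length: 509/16

(((E:53/16,K:43/16):49/16,((G:-7/2,O:13/2):19/6,H:47/6):173/16):-33/32,P:-33/32)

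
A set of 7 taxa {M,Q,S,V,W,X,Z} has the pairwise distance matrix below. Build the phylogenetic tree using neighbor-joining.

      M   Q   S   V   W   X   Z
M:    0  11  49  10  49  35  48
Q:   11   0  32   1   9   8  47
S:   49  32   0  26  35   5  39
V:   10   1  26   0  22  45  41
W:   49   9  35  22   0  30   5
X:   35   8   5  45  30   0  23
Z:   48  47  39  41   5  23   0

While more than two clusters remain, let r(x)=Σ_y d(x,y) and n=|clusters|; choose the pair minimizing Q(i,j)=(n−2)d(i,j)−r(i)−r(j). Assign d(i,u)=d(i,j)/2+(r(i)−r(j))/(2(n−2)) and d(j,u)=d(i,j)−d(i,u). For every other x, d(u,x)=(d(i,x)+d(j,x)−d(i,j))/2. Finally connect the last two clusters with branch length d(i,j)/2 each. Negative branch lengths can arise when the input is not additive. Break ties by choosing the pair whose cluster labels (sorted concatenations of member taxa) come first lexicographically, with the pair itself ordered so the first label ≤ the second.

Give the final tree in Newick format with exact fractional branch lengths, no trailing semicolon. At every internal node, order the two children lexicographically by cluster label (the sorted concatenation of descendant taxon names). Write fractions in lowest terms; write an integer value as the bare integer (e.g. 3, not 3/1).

(((M:167/16,V:-7/16):91/16,Q:-75/16):205/32,((S:99/16,X:-19/16):93/8,(W:-14/5,Z:39/5):121/8):205/32)

1. join W+Z (d=5, Q=-328) ⇒ WZ; edges |W|=-14/5, |Z|=39/5
  updated: d(M,WZ)=46, d(Q,WZ)=51/2, d(S,WZ)=69/2, d(V,WZ)=29, d(WZ,X)=24
2. join S+X (d=5, Q=-487/2) ⇒ SX; edges |S|=99/16, |X|=-19/16
  updated: d(M,SX)=79/2, d(Q,SX)=35/2, d(SX,V)=33, d(SX,WZ)=107/4
3. join SX+WZ (d=107/4, Q=-655/4) ⇒ SWXZ; edges |SX|=93/8, |WZ|=121/8
  updated: d(M,SWXZ)=235/8, d(Q,SWXZ)=65/8, d(SWXZ,V)=141/8
4. join M+V (d=10, Q=-59) ⇒ MV; edges |M|=167/16, |V|=-7/16
  updated: d(MV,Q)=1, d(MV,SWXZ)=37/2
5. join MV+Q (d=1, Q=-221/8) ⇒ MQV; edges |MV|=91/16, |Q|=-75/16
  updated: d(MQV,SWXZ)=205/16
6. join MQV+SWXZ (d=205/16) ⇒ MQSVWXZ; edges |MQV|=205/32, |SWXZ|=205/32
final tree: (((M:167/16,V:-7/16):91/16,Q:-75/16):205/32,((S:99/16,X:-19/16):93/8,(W:-14/5,Z:39/5):121/8):205/32)
total length: 969/16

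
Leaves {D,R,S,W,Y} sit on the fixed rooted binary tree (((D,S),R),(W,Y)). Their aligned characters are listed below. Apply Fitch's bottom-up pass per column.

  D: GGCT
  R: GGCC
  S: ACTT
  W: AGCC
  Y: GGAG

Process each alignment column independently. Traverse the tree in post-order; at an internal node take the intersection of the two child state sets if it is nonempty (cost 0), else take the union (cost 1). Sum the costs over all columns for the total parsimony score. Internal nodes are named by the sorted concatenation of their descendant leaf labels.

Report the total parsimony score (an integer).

7

[col 0] DS: children D:{G}, S:{A} ∪→ {A,G}; cost 1
[col 0] DRS: children DS:{A,G}, R:{G} ∩→ {G}; cost 0
[col 0] WY: children W:{A}, Y:{G} ∪→ {A,G}; cost 1
[col 0] DRSWY: children DRS:{G}, WY:{A,G} ∩→ {G}; cost 0
[col 1] DS: children D:{G}, S:{C} ∪→ {C,G}; cost 1
[col 1] DRS: children DS:{C,G}, R:{G} ∩→ {G}; cost 0
[col 1] WY: children W:{G}, Y:{G} ∩→ {G}; cost 0
[col 1] DRSWY: children DRS:{G}, WY:{G} ∩→ {G}; cost 0
[col 2] DS: children D:{C}, S:{T} ∪→ {C,T}; cost 1
[col 2] DRS: children DS:{C,T}, R:{C} ∩→ {C}; cost 0
[col 2] WY: children W:{C}, Y:{A} ∪→ {A,C}; cost 1
[col 2] DRSWY: children DRS:{C}, WY:{A,C} ∩→ {C}; cost 0
[col 3] DS: children D:{T}, S:{T} ∩→ {T}; cost 0
[col 3] DRS: children DS:{T}, R:{C} ∪→ {C,T}; cost 1
[col 3] WY: children W:{C}, Y:{G} ∪→ {C,G}; cost 1
[col 3] DRSWY: children DRS:{C,T}, WY:{C,G} ∩→ {C}; cost 0
per-site changes: [2, 1, 2, 2]; total = 7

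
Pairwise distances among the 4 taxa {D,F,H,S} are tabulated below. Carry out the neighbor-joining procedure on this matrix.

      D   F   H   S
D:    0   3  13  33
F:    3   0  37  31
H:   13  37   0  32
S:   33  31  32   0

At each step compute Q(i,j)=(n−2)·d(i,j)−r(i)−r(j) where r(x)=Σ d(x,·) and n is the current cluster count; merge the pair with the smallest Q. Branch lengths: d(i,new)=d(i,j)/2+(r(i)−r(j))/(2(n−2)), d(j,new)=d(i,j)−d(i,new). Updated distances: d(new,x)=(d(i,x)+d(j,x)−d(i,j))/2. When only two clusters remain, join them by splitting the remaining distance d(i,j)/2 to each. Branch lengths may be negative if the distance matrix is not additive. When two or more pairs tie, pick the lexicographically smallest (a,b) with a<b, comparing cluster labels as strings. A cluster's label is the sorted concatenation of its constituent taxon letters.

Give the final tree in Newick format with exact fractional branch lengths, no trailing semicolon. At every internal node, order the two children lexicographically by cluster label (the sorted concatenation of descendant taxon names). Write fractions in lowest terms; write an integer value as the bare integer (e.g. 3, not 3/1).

iteration 1: select D,F (d=3, Q=-114); attach at lengths (-4, 7); label the merged cluster DF
  updated: d(DF,H)=47/2, d(DF,S)=61/2
iteration 2: select DF,H (d=47/2, Q=-86); attach at lengths (11, 25/2); label the merged cluster DFH
  updated: d(DFH,S)=39/2
iteration 3: select DFH,S (d=39/2); attach at lengths (39/4, 39/4); label the merged cluster DFHS
final tree: (((D:-4,F:7):11,H:25/2):39/4,S:39/4)
total length: 46

(((D:-4,F:7):11,H:25/2):39/4,S:39/4)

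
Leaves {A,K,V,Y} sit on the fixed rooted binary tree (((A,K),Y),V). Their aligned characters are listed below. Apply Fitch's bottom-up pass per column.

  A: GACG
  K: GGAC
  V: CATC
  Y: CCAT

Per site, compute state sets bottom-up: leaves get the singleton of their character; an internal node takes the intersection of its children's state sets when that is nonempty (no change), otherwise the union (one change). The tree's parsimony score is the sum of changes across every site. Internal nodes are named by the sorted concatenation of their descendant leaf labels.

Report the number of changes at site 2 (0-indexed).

2

[col 0] AK: children A:{G}, K:{G} ∩→ {G}; cost 0
[col 0] AKY: children AK:{G}, Y:{C} ∪→ {C,G}; cost 1
[col 0] AKVY: children AKY:{C,G}, V:{C} ∩→ {C}; cost 0
[col 1] AK: children A:{A}, K:{G} ∪→ {A,G}; cost 1
[col 1] AKY: children AK:{A,G}, Y:{C} ∪→ {A,C,G}; cost 1
[col 1] AKVY: children AKY:{A,C,G}, V:{A} ∩→ {A}; cost 0
[col 2] AK: children A:{C}, K:{A} ∪→ {A,C}; cost 1
[col 2] AKY: children AK:{A,C}, Y:{A} ∩→ {A}; cost 0
[col 2] AKVY: children AKY:{A}, V:{T} ∪→ {A,T}; cost 1
[col 3] AK: children A:{G}, K:{C} ∪→ {C,G}; cost 1
[col 3] AKY: children AK:{C,G}, Y:{T} ∪→ {C,G,T}; cost 1
[col 3] AKVY: children AKY:{C,G,T}, V:{C} ∩→ {C}; cost 0
per-site changes: [1, 2, 2, 2]; total = 7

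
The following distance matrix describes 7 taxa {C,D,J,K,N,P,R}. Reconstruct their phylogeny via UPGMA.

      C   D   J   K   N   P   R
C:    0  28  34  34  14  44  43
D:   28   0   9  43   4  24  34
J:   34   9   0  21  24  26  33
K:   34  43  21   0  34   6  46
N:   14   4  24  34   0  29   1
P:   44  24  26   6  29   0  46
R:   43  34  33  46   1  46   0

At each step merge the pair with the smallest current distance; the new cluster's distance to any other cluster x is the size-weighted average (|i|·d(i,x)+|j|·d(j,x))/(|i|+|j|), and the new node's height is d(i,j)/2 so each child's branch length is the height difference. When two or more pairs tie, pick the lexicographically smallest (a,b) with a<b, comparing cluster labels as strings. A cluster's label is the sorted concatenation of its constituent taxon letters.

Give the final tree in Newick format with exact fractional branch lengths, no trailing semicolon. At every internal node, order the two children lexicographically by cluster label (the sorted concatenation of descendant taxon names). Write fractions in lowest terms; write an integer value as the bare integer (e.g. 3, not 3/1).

1. join N+R (d=1) ⇒ NR; edges |N|=1/2, |R|=1/2
  updated: d(C,NR)=57/2, d(D,NR)=19, d(J,NR)=57/2, d(K,NR)=40, d(NR,P)=75/2
2. join K+P (d=6) ⇒ KP; edges |K|=3, |P|=3
  updated: d(C,KP)=39, d(D,KP)=67/2, d(J,KP)=47/2, d(KP,NR)=155/4
3. join D+J (d=9) ⇒ DJ; edges |D|=9/2, |J|=9/2
  updated: d(C,DJ)=31, d(DJ,KP)=57/2, d(DJ,NR)=95/4
4. join DJ+NR (d=95/4) ⇒ DJNR; edges |DJ|=59/8, |NR|=91/8
  updated: d(C,DJNR)=119/4, d(DJNR,KP)=269/8
5. join C+DJNR (d=119/4) ⇒ CDJNR; edges |C|=119/8, |DJNR|=3
  updated: d(CDJNR,KP)=347/10
6. join CDJNR+KP (d=347/10) ⇒ CDJKNPR; edges |CDJNR|=99/40, |KP|=287/20
final tree: ((C:119/8,((D:9/2,J:9/2):59/8,(N:1/2,R:1/2):91/8):3):99/40,(K:3,P:3):287/20)
total length: 1389/20

((C:119/8,((D:9/2,J:9/2):59/8,(N:1/2,R:1/2):91/8):3):99/40,(K:3,P:3):287/20)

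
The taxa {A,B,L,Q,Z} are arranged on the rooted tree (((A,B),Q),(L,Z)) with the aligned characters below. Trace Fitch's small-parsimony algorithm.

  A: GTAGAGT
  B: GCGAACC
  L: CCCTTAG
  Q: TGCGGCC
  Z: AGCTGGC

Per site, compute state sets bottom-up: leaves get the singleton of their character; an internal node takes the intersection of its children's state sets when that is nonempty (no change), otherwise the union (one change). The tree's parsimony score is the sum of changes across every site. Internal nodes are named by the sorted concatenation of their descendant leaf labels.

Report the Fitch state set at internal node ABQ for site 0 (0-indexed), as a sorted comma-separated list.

AB@0: {G} ∩ {G} = {G} (intersection, +0)
ABQ@0: {G} ∪ {T} = {G,T} (union, +1)
LZ@0: {C} ∪ {A} = {A,C} (union, +1)
ABLQZ@0: {G,T} ∪ {A,C} = {A,C,G,T} (union, +1)
AB@1: {T} ∪ {C} = {C,T} (union, +1)
ABQ@1: {C,T} ∪ {G} = {C,G,T} (union, +1)
LZ@1: {C} ∪ {G} = {C,G} (union, +1)
ABLQZ@1: {C,G,T} ∩ {C,G} = {C,G} (intersection, +0)
AB@2: {A} ∪ {G} = {A,G} (union, +1)
ABQ@2: {A,G} ∪ {C} = {A,C,G} (union, +1)
LZ@2: {C} ∩ {C} = {C} (intersection, +0)
ABLQZ@2: {A,C,G} ∩ {C} = {C} (intersection, +0)
AB@3: {G} ∪ {A} = {A,G} (union, +1)
ABQ@3: {A,G} ∩ {G} = {G} (intersection, +0)
LZ@3: {T} ∩ {T} = {T} (intersection, +0)
ABLQZ@3: {G} ∪ {T} = {G,T} (union, +1)
AB@4: {A} ∩ {A} = {A} (intersection, +0)
ABQ@4: {A} ∪ {G} = {A,G} (union, +1)
LZ@4: {T} ∪ {G} = {G,T} (union, +1)
ABLQZ@4: {A,G} ∩ {G,T} = {G} (intersection, +0)
AB@5: {G} ∪ {C} = {C,G} (union, +1)
ABQ@5: {C,G} ∩ {C} = {C} (intersection, +0)
LZ@5: {A} ∪ {G} = {A,G} (union, +1)
ABLQZ@5: {C} ∪ {A,G} = {A,C,G} (union, +1)
AB@6: {T} ∪ {C} = {C,T} (union, +1)
ABQ@6: {C,T} ∩ {C} = {C} (intersection, +0)
LZ@6: {G} ∪ {C} = {C,G} (union, +1)
ABLQZ@6: {C} ∩ {C,G} = {C} (intersection, +0)
per-site changes: [3, 3, 2, 2, 2, 3, 2]; total = 17

G,T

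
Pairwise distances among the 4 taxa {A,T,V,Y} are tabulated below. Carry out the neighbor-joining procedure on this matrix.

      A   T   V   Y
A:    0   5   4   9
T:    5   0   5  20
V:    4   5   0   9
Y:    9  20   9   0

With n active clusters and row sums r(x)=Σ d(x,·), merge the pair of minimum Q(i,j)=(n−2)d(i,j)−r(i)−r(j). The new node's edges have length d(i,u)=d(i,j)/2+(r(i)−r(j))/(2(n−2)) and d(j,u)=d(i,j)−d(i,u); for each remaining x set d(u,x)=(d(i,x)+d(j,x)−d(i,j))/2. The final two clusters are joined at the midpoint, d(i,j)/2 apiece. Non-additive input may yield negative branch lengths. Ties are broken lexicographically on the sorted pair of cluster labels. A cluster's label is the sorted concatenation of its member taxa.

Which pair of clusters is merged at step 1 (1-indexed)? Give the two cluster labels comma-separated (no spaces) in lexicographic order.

iteration 1: select A,T (d=5, Q=-38); attach at lengths (-1/2, 11/2); label the merged cluster AT
  updated: d(AT,V)=2, d(AT,Y)=12
iteration 2: select AT,V (d=2, Q=-23); attach at lengths (5/2, -1/2); label the merged cluster ATV
  updated: d(ATV,Y)=19/2
iteration 3: select ATV,Y (d=19/2); attach at lengths (19/4, 19/4); label the merged cluster ATVY
final tree: (((A:-1/2,T:11/2):5/2,V:-1/2):19/4,Y:19/4)
total length: 33/2

A,T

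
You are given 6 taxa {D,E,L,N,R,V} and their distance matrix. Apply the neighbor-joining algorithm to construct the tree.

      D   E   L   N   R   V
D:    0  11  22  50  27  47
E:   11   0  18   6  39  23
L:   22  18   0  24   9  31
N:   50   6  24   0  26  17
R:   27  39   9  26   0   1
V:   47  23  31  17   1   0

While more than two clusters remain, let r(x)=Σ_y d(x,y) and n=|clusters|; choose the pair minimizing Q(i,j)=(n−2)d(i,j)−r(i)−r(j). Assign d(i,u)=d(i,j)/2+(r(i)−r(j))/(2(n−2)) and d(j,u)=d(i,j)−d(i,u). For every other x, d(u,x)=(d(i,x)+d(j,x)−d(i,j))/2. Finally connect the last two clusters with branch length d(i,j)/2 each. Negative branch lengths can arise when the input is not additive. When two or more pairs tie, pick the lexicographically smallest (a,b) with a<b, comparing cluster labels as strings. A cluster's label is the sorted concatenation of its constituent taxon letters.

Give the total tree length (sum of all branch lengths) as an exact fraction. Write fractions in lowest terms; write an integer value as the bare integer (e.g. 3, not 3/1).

iteration 1: select R,V (d=1, Q=-217); attach at lengths (-13/8, 21/8); label the merged cluster RV
  updated: d(D,RV)=73/2, d(E,RV)=61/2, d(L,RV)=39/2, d(N,RV)=21
iteration 2: select D,E (d=11, Q=-152); attach at lengths (29/2, -7/2); label the merged cluster DE
  updated: d(DE,L)=29/2, d(DE,N)=45/2, d(DE,RV)=28
iteration 3: select DE,L (d=29/2, Q=-94); attach at lengths (9, 11/2); label the merged cluster DEL
  updated: d(DEL,N)=16, d(DEL,RV)=33/2
iteration 4: select DEL,N (d=16, Q=-107/2); attach at lengths (23/4, 41/4); label the merged cluster DELN
  updated: d(DELN,RV)=43/4
iteration 5: select DELN,RV (d=43/4); attach at lengths (43/8, 43/8); label the merged cluster DELNRV
final tree: ((((D:29/2,E:-7/2):9,L:11/2):23/4,N:41/4):43/8,(R:-13/8,V:21/8):43/8)
total length: 213/4

213/4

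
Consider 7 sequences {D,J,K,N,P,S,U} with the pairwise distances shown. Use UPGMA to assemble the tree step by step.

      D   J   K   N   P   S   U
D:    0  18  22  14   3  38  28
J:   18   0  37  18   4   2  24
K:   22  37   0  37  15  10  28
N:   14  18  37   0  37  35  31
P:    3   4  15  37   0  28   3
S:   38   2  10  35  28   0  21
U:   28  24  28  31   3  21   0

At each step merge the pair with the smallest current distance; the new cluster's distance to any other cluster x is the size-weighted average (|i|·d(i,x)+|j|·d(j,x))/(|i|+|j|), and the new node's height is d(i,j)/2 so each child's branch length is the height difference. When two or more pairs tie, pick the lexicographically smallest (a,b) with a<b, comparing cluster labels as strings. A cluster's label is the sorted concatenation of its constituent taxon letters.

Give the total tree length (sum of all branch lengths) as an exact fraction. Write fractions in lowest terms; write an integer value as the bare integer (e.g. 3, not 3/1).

61

1. join J+S (d=2) ⇒ JS; edges |J|=1, |S|=1
  updated: d(D,JS)=28, d(JS,K)=47/2, d(JS,N)=53/2, d(JS,P)=16, d(JS,U)=45/2
2. join D+P (d=3) ⇒ DP; edges |D|=3/2, |P|=3/2
  updated: d(DP,JS)=22, d(DP,K)=37/2, d(DP,N)=51/2, d(DP,U)=31/2
3. join DP+U (d=31/2) ⇒ DPU; edges |DP|=25/4, |U|=31/4
  updated: d(DPU,JS)=133/6, d(DPU,K)=65/3, d(DPU,N)=82/3
4. join DPU+K (d=65/3) ⇒ DKPU; edges |DPU|=37/12, |K|=65/6
  updated: d(DKPU,JS)=45/2, d(DKPU,N)=119/4
5. join DKPU+JS (d=45/2) ⇒ DJKPSU; edges |DKPU|=5/12, |JS|=41/4
  updated: d(DJKPSU,N)=86/3
6. join DJKPSU+N (d=86/3) ⇒ DJKNPSU; edges |DJKPSU|=37/12, |N|=43/3
final tree: (((((D:3/2,P:3/2):25/4,U:31/4):37/12,K:65/6):5/12,(J:1,S:1):41/4):37/12,N:43/3)
total length: 61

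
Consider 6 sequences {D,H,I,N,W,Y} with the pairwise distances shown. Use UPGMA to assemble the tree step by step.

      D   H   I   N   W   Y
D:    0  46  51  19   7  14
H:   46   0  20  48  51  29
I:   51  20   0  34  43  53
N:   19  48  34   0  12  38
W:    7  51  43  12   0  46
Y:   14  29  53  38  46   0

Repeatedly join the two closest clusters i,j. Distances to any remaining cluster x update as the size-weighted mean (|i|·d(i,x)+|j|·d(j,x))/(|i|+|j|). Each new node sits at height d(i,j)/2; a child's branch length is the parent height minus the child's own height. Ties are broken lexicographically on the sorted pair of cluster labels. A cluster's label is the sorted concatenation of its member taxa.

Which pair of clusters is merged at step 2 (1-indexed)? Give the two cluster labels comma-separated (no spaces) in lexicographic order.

1. join D+W (d=7) ⇒ DW; edges |D|=7/2, |W|=7/2
  updated: d(DW,H)=97/2, d(DW,I)=47, d(DW,N)=31/2, d(DW,Y)=30
2. join DW+N (d=31/2) ⇒ DNW; edges |DW|=17/4, |N|=31/4
  updated: d(DNW,H)=145/3, d(DNW,I)=128/3, d(DNW,Y)=98/3
3. join H+I (d=20) ⇒ HI; edges |H|=10, |I|=10
  updated: d(DNW,HI)=91/2, d(HI,Y)=41
4. join DNW+Y (d=98/3) ⇒ DNWY; edges |DNW|=103/12, |Y|=49/3
  updated: d(DNWY,HI)=355/8
5. join DNWY+HI (d=355/8) ⇒ DHINWY; edges |DNWY|=281/48, |HI|=195/16
final tree: ((((D:7/2,W:7/2):17/4,N:31/4):103/12,Y:49/3):281/48,(H:10,I:10):195/16)
total length: 1967/24

DW,N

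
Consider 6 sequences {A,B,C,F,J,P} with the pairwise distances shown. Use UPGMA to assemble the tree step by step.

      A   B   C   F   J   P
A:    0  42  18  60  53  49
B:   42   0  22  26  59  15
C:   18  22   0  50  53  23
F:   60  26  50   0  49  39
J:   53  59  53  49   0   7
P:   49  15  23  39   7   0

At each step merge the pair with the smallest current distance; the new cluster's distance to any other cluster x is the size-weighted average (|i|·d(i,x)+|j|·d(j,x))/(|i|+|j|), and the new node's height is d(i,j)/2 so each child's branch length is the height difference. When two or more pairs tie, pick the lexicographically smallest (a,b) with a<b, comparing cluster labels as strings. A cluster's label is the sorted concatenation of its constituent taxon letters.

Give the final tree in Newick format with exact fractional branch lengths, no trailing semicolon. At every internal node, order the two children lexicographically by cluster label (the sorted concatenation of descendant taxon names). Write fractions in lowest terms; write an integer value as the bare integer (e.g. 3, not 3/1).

((A:9,C:9):13,((B:13,F:13):29/4,(J:7/2,P:7/2):67/4):7/4)

iteration 1: select J,P (d=7); attach at lengths (7/2, 7/2); label the merged cluster JP
  updated: d(A,JP)=51, d(B,JP)=37, d(C,JP)=38, d(F,JP)=44
iteration 2: select A,C (d=18); attach at lengths (9, 9); label the merged cluster AC
  updated: d(AC,B)=32, d(AC,F)=55, d(AC,JP)=89/2
iteration 3: select B,F (d=26); attach at lengths (13, 13); label the merged cluster BF
  updated: d(AC,BF)=87/2, d(BF,JP)=81/2
iteration 4: select BF,JP (d=81/2); attach at lengths (29/4, 67/4); label the merged cluster BFJP
  updated: d(AC,BFJP)=44
iteration 5: select AC,BFJP (d=44); attach at lengths (13, 7/4); label the merged cluster ABCFJP
final tree: ((A:9,C:9):13,((B:13,F:13):29/4,(J:7/2,P:7/2):67/4):7/4)
total length: 359/4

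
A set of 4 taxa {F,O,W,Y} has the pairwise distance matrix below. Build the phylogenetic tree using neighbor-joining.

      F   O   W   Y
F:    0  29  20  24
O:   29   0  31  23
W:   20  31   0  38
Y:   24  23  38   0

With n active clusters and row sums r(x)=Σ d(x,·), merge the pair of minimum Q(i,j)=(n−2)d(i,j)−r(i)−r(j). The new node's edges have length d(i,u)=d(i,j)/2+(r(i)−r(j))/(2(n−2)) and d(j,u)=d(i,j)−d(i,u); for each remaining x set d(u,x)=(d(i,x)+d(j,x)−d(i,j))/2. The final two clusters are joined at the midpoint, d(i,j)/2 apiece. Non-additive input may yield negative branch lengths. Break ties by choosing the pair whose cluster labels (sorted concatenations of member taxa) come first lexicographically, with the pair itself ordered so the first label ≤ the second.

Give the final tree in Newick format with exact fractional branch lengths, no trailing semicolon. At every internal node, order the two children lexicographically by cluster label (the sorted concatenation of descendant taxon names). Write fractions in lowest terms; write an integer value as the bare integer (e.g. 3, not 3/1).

(((F:6,W:14):9,O:11):6,Y:6)

iteration 1: select F,W (d=20, Q=-122); attach at lengths (6, 14); label the merged cluster FW
  updated: d(FW,O)=20, d(FW,Y)=21
iteration 2: select FW,O (d=20, Q=-64); attach at lengths (9, 11); label the merged cluster FOW
  updated: d(FOW,Y)=12
iteration 3: select FOW,Y (d=12); attach at lengths (6, 6); label the merged cluster FOWY
final tree: (((F:6,W:14):9,O:11):6,Y:6)
total length: 52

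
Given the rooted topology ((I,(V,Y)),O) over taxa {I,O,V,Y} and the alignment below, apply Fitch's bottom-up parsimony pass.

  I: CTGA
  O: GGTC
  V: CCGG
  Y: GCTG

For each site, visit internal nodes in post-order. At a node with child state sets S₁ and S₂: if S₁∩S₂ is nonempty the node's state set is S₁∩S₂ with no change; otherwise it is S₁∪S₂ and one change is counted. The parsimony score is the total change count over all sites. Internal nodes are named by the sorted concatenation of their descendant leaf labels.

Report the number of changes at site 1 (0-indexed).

VY@0: {C} ∪ {G} = {C,G} (union, +1)
IVY@0: {C} ∩ {C,G} = {C} (intersection, +0)
IOVY@0: {C} ∪ {G} = {C,G} (union, +1)
VY@1: {C} ∩ {C} = {C} (intersection, +0)
IVY@1: {T} ∪ {C} = {C,T} (union, +1)
IOVY@1: {C,T} ∪ {G} = {C,G,T} (union, +1)
VY@2: {G} ∪ {T} = {G,T} (union, +1)
IVY@2: {G} ∩ {G,T} = {G} (intersection, +0)
IOVY@2: {G} ∪ {T} = {G,T} (union, +1)
VY@3: {G} ∩ {G} = {G} (intersection, +0)
IVY@3: {A} ∪ {G} = {A,G} (union, +1)
IOVY@3: {A,G} ∪ {C} = {A,C,G} (union, +1)
per-site changes: [2, 2, 2, 2]; total = 8

2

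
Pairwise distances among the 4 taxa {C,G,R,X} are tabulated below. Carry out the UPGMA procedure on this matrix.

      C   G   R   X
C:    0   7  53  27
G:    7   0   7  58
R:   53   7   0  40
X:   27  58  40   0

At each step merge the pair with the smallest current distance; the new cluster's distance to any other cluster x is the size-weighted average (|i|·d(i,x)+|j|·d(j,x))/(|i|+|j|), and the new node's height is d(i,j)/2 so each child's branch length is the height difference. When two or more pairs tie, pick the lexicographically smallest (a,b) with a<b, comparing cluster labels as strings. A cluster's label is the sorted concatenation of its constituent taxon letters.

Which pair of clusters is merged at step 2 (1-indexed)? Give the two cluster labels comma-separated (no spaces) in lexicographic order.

CG,R

iteration 1: select C,G (d=7); attach at lengths (7/2, 7/2); label the merged cluster CG
  updated: d(CG,R)=30, d(CG,X)=85/2
iteration 2: select CG,R (d=30); attach at lengths (23/2, 15); label the merged cluster CGR
  updated: d(CGR,X)=125/3
iteration 3: select CGR,X (d=125/3); attach at lengths (35/6, 125/6); label the merged cluster CGRX
final tree: (((C:7/2,G:7/2):23/2,R:15):35/6,X:125/6)
total length: 361/6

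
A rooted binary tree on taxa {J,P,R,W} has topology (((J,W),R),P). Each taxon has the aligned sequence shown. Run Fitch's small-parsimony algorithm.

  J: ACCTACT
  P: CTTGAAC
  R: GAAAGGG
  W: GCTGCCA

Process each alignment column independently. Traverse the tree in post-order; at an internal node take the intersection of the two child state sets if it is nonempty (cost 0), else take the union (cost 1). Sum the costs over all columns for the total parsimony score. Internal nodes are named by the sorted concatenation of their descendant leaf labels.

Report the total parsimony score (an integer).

15

site 0, node JW: J={A} ∪ W={G} → {A,G} (+1)
site 0, node JRW: JW={A,G} ∩ R={G} → {G} (+0)
site 0, node JPRW: JRW={G} ∪ P={C} → {C,G} (+1)
site 1, node JW: J={C} ∩ W={C} → {C} (+0)
site 1, node JRW: JW={C} ∪ R={A} → {A,C} (+1)
site 1, node JPRW: JRW={A,C} ∪ P={T} → {A,C,T} (+1)
site 2, node JW: J={C} ∪ W={T} → {C,T} (+1)
site 2, node JRW: JW={C,T} ∪ R={A} → {A,C,T} (+1)
site 2, node JPRW: JRW={A,C,T} ∩ P={T} → {T} (+0)
site 3, node JW: J={T} ∪ W={G} → {G,T} (+1)
site 3, node JRW: JW={G,T} ∪ R={A} → {A,G,T} (+1)
site 3, node JPRW: JRW={A,G,T} ∩ P={G} → {G} (+0)
site 4, node JW: J={A} ∪ W={C} → {A,C} (+1)
site 4, node JRW: JW={A,C} ∪ R={G} → {A,C,G} (+1)
site 4, node JPRW: JRW={A,C,G} ∩ P={A} → {A} (+0)
site 5, node JW: J={C} ∩ W={C} → {C} (+0)
site 5, node JRW: JW={C} ∪ R={G} → {C,G} (+1)
site 5, node JPRW: JRW={C,G} ∪ P={A} → {A,C,G} (+1)
site 6, node JW: J={T} ∪ W={A} → {A,T} (+1)
site 6, node JRW: JW={A,T} ∪ R={G} → {A,G,T} (+1)
site 6, node JPRW: JRW={A,G,T} ∪ P={C} → {A,C,G,T} (+1)
per-site changes: [2, 2, 2, 2, 2, 2, 3]; total = 15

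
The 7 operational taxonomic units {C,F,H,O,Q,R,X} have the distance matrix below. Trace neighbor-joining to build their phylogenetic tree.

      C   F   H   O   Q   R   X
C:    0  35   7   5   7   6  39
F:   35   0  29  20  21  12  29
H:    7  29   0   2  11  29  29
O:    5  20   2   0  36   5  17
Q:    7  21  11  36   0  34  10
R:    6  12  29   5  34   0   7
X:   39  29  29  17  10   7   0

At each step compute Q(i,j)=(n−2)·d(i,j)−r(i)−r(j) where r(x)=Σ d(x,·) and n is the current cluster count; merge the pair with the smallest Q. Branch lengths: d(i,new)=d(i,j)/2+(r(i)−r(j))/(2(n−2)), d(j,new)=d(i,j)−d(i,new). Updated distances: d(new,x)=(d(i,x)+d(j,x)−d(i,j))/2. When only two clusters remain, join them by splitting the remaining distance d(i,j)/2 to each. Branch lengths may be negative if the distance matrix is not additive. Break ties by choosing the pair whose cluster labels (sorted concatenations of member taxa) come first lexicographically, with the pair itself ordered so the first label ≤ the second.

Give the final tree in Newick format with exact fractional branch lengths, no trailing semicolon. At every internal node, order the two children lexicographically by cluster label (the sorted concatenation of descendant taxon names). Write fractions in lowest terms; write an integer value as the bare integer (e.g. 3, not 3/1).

(((C:23/8,((F:193/16,R:-1/16):33/8,(Q:19/5,X:31/5):61/8):15/2):17/8,H:11/4):-3/8,O:-3/8)

step 1: merge (Q,X) at d=10, Q=-200; branch lengths Q→19/5, X→31/5; new cluster QX
  updated: d(C,QX)=18, d(F,QX)=20, d(H,QX)=15, d(O,QX)=43/2, d(QX,R)=31/2
step 2: merge (F,R) at d=12, Q=-271/2; branch lengths F→193/16, R→-1/16; new cluster FR
  updated: d(C,FR)=29/2, d(FR,H)=23, d(FR,O)=13/2, d(FR,QX)=47/4
step 3: merge (FR,QX) at d=47/4, Q=-347/4; branch lengths FR→33/8, QX→61/8; new cluster FQRX
  updated: d(C,FQRX)=83/8, d(FQRX,H)=105/8, d(FQRX,O)=65/8
step 4: merge (C,FQRX) at d=83/8, Q=-133/4; branch lengths C→23/8, FQRX→15/2; new cluster CFQRX
  updated: d(CFQRX,H)=39/8, d(CFQRX,O)=11/8
step 5: merge (CFQRX,H) at d=39/8, Q=-33/4; branch lengths CFQRX→17/8, H→11/4; new cluster CFHQRX
  updated: d(CFHQRX,O)=-3/4
step 6: merge (CFHQRX,O) at d=-3/4; branch lengths CFHQRX→-3/8, O→-3/8; new cluster CFHOQRX
final tree: (((C:23/8,((F:193/16,R:-1/16):33/8,(Q:19/5,X:31/5):61/8):15/2):17/8,H:11/4):-3/8,O:-3/8)
total length: 193/4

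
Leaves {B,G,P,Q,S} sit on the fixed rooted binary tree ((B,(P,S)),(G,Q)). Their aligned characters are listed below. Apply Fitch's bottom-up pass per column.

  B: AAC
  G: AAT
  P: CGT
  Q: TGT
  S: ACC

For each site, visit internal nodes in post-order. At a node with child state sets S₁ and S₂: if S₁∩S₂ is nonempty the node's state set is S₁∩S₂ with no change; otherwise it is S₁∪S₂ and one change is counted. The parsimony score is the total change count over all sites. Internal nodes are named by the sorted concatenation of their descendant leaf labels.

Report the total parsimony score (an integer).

7

PS@0: {C} ∪ {A} = {A,C} (union, +1)
BPS@0: {A} ∩ {A,C} = {A} (intersection, +0)
GQ@0: {A} ∪ {T} = {A,T} (union, +1)
BGPQS@0: {A} ∩ {A,T} = {A} (intersection, +0)
PS@1: {G} ∪ {C} = {C,G} (union, +1)
BPS@1: {A} ∪ {C,G} = {A,C,G} (union, +1)
GQ@1: {A} ∪ {G} = {A,G} (union, +1)
BGPQS@1: {A,C,G} ∩ {A,G} = {A,G} (intersection, +0)
PS@2: {T} ∪ {C} = {C,T} (union, +1)
BPS@2: {C} ∩ {C,T} = {C} (intersection, +0)
GQ@2: {T} ∩ {T} = {T} (intersection, +0)
BGPQS@2: {C} ∪ {T} = {C,T} (union, +1)
per-site changes: [2, 3, 2]; total = 7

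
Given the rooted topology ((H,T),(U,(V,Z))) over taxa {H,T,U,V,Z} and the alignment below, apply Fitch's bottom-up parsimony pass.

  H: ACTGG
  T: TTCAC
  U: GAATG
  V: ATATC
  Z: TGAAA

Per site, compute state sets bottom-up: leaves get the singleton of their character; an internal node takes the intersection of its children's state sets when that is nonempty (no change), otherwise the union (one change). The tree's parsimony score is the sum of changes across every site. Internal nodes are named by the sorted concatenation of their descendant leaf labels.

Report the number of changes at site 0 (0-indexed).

3

HT@0: {A} ∪ {T} = {A,T} (union, +1)
VZ@0: {A} ∪ {T} = {A,T} (union, +1)
UVZ@0: {G} ∪ {A,T} = {A,G,T} (union, +1)
HTUVZ@0: {A,T} ∩ {A,G,T} = {A,T} (intersection, +0)
HT@1: {C} ∪ {T} = {C,T} (union, +1)
VZ@1: {T} ∪ {G} = {G,T} (union, +1)
UVZ@1: {A} ∪ {G,T} = {A,G,T} (union, +1)
HTUVZ@1: {C,T} ∩ {A,G,T} = {T} (intersection, +0)
HT@2: {T} ∪ {C} = {C,T} (union, +1)
VZ@2: {A} ∩ {A} = {A} (intersection, +0)
UVZ@2: {A} ∩ {A} = {A} (intersection, +0)
HTUVZ@2: {C,T} ∪ {A} = {A,C,T} (union, +1)
HT@3: {G} ∪ {A} = {A,G} (union, +1)
VZ@3: {T} ∪ {A} = {A,T} (union, +1)
UVZ@3: {T} ∩ {A,T} = {T} (intersection, +0)
HTUVZ@3: {A,G} ∪ {T} = {A,G,T} (union, +1)
HT@4: {G} ∪ {C} = {C,G} (union, +1)
VZ@4: {C} ∪ {A} = {A,C} (union, +1)
UVZ@4: {G} ∪ {A,C} = {A,C,G} (union, +1)
HTUVZ@4: {C,G} ∩ {A,C,G} = {C,G} (intersection, +0)
per-site changes: [3, 3, 2, 3, 3]; total = 14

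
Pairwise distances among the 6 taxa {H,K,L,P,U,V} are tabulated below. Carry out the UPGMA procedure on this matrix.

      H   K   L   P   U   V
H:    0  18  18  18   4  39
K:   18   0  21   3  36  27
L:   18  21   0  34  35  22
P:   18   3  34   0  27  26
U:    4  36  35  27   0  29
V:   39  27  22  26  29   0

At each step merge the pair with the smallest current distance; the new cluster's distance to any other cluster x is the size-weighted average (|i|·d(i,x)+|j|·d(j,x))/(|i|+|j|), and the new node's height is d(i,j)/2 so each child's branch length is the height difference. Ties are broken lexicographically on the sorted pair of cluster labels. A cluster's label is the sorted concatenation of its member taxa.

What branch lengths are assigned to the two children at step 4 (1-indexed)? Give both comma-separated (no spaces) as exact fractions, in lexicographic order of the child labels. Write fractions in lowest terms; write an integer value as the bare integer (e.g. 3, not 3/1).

step 1: merge (K,P) at d=3; branch lengths K→3/2, P→3/2; new cluster KP
  updated: d(H,KP)=18, d(KP,L)=55/2, d(KP,U)=63/2, d(KP,V)=53/2
step 2: merge (H,U) at d=4; branch lengths H→2, U→2; new cluster HU
  updated: d(HU,KP)=99/4, d(HU,L)=53/2, d(HU,V)=34
step 3: merge (L,V) at d=22; branch lengths L→11, V→11; new cluster LV
  updated: d(HU,LV)=121/4, d(KP,LV)=27
step 4: merge (HU,KP) at d=99/4; branch lengths HU→83/8, KP→87/8; new cluster HKPU
  updated: d(HKPU,LV)=229/8
step 5: merge (HKPU,LV) at d=229/8; branch lengths HKPU→31/16, LV→53/16; new cluster HKLPUV
final tree: (((H:2,U:2):83/8,(K:3/2,P:3/2):87/8):31/16,(L:11,V:11):53/16)
total length: 111/2

83/8,87/8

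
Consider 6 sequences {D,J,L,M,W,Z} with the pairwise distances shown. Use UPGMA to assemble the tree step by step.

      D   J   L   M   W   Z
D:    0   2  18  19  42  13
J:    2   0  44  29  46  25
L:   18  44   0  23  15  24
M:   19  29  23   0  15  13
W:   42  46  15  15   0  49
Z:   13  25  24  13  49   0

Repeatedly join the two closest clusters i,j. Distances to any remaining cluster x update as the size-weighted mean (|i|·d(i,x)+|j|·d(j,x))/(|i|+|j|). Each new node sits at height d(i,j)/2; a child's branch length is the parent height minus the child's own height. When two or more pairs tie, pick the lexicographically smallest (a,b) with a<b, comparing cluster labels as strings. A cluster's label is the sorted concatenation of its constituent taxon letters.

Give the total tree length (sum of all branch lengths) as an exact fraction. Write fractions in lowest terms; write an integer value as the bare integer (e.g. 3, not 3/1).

467/8

iteration 1: select D,J (d=2); attach at lengths (1, 1); label the merged cluster DJ
  updated: d(DJ,L)=31, d(DJ,M)=24, d(DJ,W)=44, d(DJ,Z)=19
iteration 2: select M,Z (d=13); attach at lengths (13/2, 13/2); label the merged cluster MZ
  updated: d(DJ,MZ)=43/2, d(L,MZ)=47/2, d(MZ,W)=32
iteration 3: select L,W (d=15); attach at lengths (15/2, 15/2); label the merged cluster LW
  updated: d(DJ,LW)=75/2, d(LW,MZ)=111/4
iteration 4: select DJ,MZ (d=43/2); attach at lengths (39/4, 17/4); label the merged cluster DJMZ
  updated: d(DJMZ,LW)=261/8
iteration 5: select DJMZ,LW (d=261/8); attach at lengths (89/16, 141/16); label the merged cluster DJLMWZ
final tree: (((D:1,J:1):39/4,(M:13/2,Z:13/2):17/4):89/16,(L:15/2,W:15/2):141/16)
total length: 467/8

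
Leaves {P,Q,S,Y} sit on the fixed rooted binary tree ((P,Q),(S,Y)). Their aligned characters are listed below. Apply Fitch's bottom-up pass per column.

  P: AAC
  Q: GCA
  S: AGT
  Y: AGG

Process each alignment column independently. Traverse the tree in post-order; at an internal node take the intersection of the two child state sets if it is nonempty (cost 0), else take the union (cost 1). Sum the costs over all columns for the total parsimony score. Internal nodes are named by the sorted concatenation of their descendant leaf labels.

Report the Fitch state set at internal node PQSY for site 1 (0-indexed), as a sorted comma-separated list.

A,C,G

site 0, node PQ: P={A} ∪ Q={G} → {A,G} (+1)
site 0, node SY: S={A} ∩ Y={A} → {A} (+0)
site 0, node PQSY: PQ={A,G} ∩ SY={A} → {A} (+0)
site 1, node PQ: P={A} ∪ Q={C} → {A,C} (+1)
site 1, node SY: S={G} ∩ Y={G} → {G} (+0)
site 1, node PQSY: PQ={A,C} ∪ SY={G} → {A,C,G} (+1)
site 2, node PQ: P={C} ∪ Q={A} → {A,C} (+1)
site 2, node SY: S={T} ∪ Y={G} → {G,T} (+1)
site 2, node PQSY: PQ={A,C} ∪ SY={G,T} → {A,C,G,T} (+1)
per-site changes: [1, 2, 3]; total = 6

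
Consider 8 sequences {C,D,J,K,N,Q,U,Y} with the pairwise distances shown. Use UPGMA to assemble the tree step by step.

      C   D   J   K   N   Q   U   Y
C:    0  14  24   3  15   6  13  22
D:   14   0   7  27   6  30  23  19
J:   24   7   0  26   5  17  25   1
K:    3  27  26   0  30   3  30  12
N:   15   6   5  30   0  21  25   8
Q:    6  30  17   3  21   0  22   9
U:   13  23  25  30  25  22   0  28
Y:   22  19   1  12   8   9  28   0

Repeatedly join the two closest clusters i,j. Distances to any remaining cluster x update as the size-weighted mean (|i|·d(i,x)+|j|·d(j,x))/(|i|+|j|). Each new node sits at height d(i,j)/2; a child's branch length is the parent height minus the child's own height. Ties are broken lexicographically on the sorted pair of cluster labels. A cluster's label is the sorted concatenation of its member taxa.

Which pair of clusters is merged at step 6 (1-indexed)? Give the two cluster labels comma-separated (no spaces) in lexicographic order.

CKQ,DJNY

iteration 1: select J,Y (d=1); attach at lengths (1/2, 1/2); label the merged cluster JY
  updated: d(C,JY)=23, d(D,JY)=13, d(JY,K)=19, d(JY,N)=13/2, d(JY,Q)=13, d(JY,U)=53/2
iteration 2: select C,K (d=3); attach at lengths (3/2, 3/2); label the merged cluster CK
  updated: d(CK,D)=41/2, d(CK,JY)=21, d(CK,N)=45/2, d(CK,Q)=9/2, d(CK,U)=43/2
iteration 3: select CK,Q (d=9/2); attach at lengths (3/4, 9/4); label the merged cluster CKQ
  updated: d(CKQ,D)=71/3, d(CKQ,JY)=55/3, d(CKQ,N)=22, d(CKQ,U)=65/3
iteration 4: select D,N (d=6); attach at lengths (3, 3); label the merged cluster DN
  updated: d(CKQ,DN)=137/6, d(DN,JY)=39/4, d(DN,U)=24
iteration 5: select DN,JY (d=39/4); attach at lengths (15/8, 35/8); label the merged cluster DJNY
  updated: d(CKQ,DJNY)=247/12, d(DJNY,U)=101/4
iteration 6: select CKQ,DJNY (d=247/12); attach at lengths (193/24, 65/12); label the merged cluster CDJKNQY
  updated: d(CDJKNQY,U)=166/7
iteration 7: select CDJKNQY,U (d=166/7); attach at lengths (263/168, 83/7); label the merged cluster CDJKNQUY
final tree: ((((C:3/2,K:3/2):3/4,Q:9/4):193/24,((D:3,N:3):15/8,(J:1/2,Y:1/2):35/8):65/12):263/168,U:83/7)
total length: 3875/84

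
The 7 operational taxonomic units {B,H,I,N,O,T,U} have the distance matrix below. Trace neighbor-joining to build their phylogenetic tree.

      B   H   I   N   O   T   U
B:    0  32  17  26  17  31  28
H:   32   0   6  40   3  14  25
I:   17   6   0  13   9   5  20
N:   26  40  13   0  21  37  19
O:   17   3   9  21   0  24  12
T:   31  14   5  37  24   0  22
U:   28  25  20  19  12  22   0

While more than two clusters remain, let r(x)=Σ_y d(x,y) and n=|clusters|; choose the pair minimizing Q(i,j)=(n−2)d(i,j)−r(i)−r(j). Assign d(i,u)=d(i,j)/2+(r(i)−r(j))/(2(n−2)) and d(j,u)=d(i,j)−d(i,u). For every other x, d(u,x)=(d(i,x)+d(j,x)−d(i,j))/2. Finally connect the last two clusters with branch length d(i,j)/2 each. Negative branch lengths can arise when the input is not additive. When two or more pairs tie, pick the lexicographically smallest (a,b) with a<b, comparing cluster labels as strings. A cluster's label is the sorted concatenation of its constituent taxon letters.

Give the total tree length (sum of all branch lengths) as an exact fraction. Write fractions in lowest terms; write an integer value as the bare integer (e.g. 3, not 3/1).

461/8

1. join H+O (d=3, Q=-191) ⇒ HO; edges |H|=49/10, |O|=-19/10
  updated: d(B,HO)=23, d(HO,I)=6, d(HO,N)=29, d(HO,T)=35/2, d(HO,U)=17
2. join N+U (d=19, Q=-154) ⇒ NU; edges |N|=47/4, |U|=29/4
  updated: d(B,NU)=35/2, d(HO,NU)=27/2, d(I,NU)=7, d(NU,T)=20
3. join B+NU (d=35/2, Q=-94) ⇒ BNU; edges |B|=83/6, |NU|=11/3
  updated: d(BNU,HO)=19/2, d(BNU,I)=13/4, d(BNU,T)=67/4
4. join BNU+HO (d=19/2, Q=-87/2) ⇒ BHNOU; edges |BNU|=31/8, |HO|=45/8
  updated: d(BHNOU,I)=-1/8, d(BHNOU,T)=99/8
5. join BHNOU+I (d=-1/8, Q=-69/4) ⇒ BHINOU; edges |BHNOU|=29/8, |I|=-15/4
  updated: d(BHINOU,T)=35/4
6. join BHINOU+T (d=35/4) ⇒ BHINOTU; edges |BHINOU|=35/8, |T|=35/8
final tree: ((((B:83/6,(N:47/4,U:29/4):11/3):31/8,(H:49/10,O:-19/10):45/8):29/8,I:-15/4):35/8,T:35/8)
total length: 461/8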